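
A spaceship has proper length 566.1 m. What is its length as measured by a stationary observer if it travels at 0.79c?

Proper length L₀ = 566.1 m
γ = 1/√(1 - 0.79²) = 1.631
L = L₀/γ = 566.1/1.631 = 347.1 m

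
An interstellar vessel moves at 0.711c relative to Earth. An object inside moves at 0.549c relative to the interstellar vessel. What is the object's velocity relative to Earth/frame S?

u = (u' + v)/(1 + u'v/c²)
Numerator: 0.549 + 0.711 = 1.26
Denominator: 1 + 0.390339 = 1.390339
u = 1.26/1.390339 = 0.9063c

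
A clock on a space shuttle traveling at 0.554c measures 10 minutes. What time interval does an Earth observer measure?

Proper time Δt₀ = 10 minutes
γ = 1/√(1 - 0.554²) = 1.201
Δt = γΔt₀ = 1.201 × 10 = 12.01 minutes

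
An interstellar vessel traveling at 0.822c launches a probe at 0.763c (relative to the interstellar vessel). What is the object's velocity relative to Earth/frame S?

u = (u' + v)/(1 + u'v/c²)
Numerator: 0.763 + 0.822 = 1.585
Denominator: 1 + 0.627186 = 1.627186
u = 1.585/1.627186 = 0.9741c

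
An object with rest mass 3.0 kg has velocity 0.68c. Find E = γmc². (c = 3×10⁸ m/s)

γ = 1/√(1 - 0.68²) = 1.36386
mc² = 3.0 × (3×10⁸)² = 2.700×10¹⁷ J
E = γmc² = 1.36386 × 2.700×10¹⁷ = 3.682×10¹⁷ J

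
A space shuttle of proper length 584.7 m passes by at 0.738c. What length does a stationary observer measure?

Proper length L₀ = 584.7 m
γ = 1/√(1 - 0.738²) = 1.4819
L = L₀/γ = 584.7/1.4819 = 394.6 m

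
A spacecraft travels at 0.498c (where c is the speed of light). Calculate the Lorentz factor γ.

v/c = 0.498, so (v/c)² = 0.248004
1 - (v/c)² = 0.751996
γ = 1/√(0.751996) = 1.153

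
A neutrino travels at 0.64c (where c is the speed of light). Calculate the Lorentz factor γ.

v/c = 0.64, so (v/c)² = 0.4096
1 - (v/c)² = 0.5904
γ = 1/√(0.5904) = 1.301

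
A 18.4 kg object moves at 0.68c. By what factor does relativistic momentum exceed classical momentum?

p_rel = γmv, p_class = mv
Ratio = γ = 1/√(1 - 0.68²) = 1.364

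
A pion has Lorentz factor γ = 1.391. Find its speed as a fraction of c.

From γ = 1/√(1 - v²/c²):
1/γ² = 1/1.391² = 0.5168
v²/c² = 1 - 0.5168 = 0.4832
v/c = √(0.4832) = 0.6951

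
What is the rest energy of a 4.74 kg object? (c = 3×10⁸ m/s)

c² = (3×10⁸)² = 9.000×10¹⁶ m²/s²
E₀ = mc² = 4.74 × 9.000×10¹⁶ = 4.266×10¹⁷ J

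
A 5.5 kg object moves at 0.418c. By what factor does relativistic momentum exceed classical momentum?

p_rel = γmv, p_class = mv
Ratio = γ = 1/√(1 - 0.418²) = 1.101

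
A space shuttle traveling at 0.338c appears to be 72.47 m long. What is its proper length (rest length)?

Contracted length L = 72.47 m
γ = 1/√(1 - 0.338²) = 1.0625
L₀ = γL = 1.0625 × 72.47 = 77.00 m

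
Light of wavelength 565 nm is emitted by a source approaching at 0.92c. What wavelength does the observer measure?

β = 0.92
Wavelength Doppler factor = √(0.08/1.92) = √(0.04167) = 0.2041
λ_obs = 565 × 0.2041 = 115.3 nm (blueshift)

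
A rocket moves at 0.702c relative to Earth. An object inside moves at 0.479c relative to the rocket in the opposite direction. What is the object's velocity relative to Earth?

Object's velocity in rocket frame is u' = -0.479c
u = (u' + v)/(1 + u'v/c²) = (v - 0.479)/(1 - 0.479·v/c²)
Numerator: 0.702 - 0.479 = 0.223
Denominator: 1 - 0.336258 = 0.663742
u = 0.223/0.663742 = 0.3360c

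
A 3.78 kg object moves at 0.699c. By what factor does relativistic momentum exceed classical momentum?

p_rel = γmv, p_class = mv
Ratio = γ = 1/√(1 - 0.699²) = 1.398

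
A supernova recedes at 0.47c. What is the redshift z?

β = 0.47
(1+β)/(1-β) = 1.47/0.53 = 2.7736
√(2.7736) = 1.6654
z = 1.6654 - 1 = 0.6654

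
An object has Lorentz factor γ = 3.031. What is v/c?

From γ = 1/√(1 - v²/c²):
1/γ² = 1/3.031² = 0.1088
v²/c² = 1 - 0.1088 = 0.8912
v/c = √(0.8912) = 0.9440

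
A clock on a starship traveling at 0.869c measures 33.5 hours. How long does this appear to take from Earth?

Proper time Δt₀ = 33.5 hours
γ = 1/√(1 - 0.869²) = 2.021
Δt = γΔt₀ = 2.021 × 33.5 = 67.70 hours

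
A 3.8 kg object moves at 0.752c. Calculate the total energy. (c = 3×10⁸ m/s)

γ = 1/√(1 - 0.752²) = 1.517
mc² = 3.8 × (3×10⁸)² = 3.420×10¹⁷ J
E = γmc² = 1.517 × 3.420×10¹⁷ = 5.188×10¹⁷ J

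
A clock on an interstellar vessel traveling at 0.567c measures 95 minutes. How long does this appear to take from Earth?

Proper time Δt₀ = 95 minutes
γ = 1/√(1 - 0.567²) = 1.214
Δt = γΔt₀ = 1.214 × 95 = 115.3 minutes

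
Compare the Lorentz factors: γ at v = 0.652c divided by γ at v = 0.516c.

γ₁ = 1/√(1 - 0.652²) = 1.319
γ₂ = 1/√(1 - 0.516²) = 1.167
γ₁/γ₂ = 1.319/1.167 = 1.130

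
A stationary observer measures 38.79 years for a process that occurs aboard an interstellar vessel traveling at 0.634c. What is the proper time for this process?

Dilated time Δt = 38.79 years
γ = 1/√(1 - 0.634²) = 1.293
Δt₀ = Δt/γ = 38.79/1.293 = 30.00 years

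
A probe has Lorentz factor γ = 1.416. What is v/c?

From γ = 1/√(1 - v²/c²):
1/γ² = 1/1.416² = 0.4987
v²/c² = 1 - 0.4987 = 0.5013
v/c = √(0.5013) = 0.7080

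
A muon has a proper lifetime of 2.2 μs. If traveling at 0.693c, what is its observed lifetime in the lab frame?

Proper lifetime τ₀ = 2.2 μs
γ = 1/√(1 - 0.693²) = 1.3871
τ = γτ₀ = 1.3871 × 2.2 μs = 3.052 μs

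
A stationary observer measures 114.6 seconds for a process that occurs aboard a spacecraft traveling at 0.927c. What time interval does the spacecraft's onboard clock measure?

Dilated time Δt = 114.6 seconds
γ = 1/√(1 - 0.927²) = 2.6662
Δt₀ = Δt/γ = 114.6/2.6662 = 42.98 seconds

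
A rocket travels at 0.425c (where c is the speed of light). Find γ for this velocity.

v/c = 0.425, so (v/c)² = 0.180625
1 - (v/c)² = 0.819375
γ = 1/√(0.819375) = 1.105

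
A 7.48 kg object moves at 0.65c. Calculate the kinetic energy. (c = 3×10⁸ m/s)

γ = 1/√(1 - 0.65²) = 1.3159
γ - 1 = 0.3159
KE = (γ-1)mc² = 0.3159 × 7.48 × (3×10⁸)² = 2.127×10¹⁷ J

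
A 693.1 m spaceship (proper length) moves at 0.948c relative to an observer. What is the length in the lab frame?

Proper length L₀ = 693.1 m
γ = 1/√(1 - 0.948²) = 3.142
L = L₀/γ = 693.1/3.142 = 220.6 m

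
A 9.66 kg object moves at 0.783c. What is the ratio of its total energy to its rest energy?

E = γmc², E₀ = mc²
E/E₀ = γ = 1/√(1 - 0.783²) = 1.608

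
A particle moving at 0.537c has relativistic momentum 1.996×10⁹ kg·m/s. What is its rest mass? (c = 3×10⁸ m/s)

γ = 1/√(1 - 0.537²) = 1.1854
v = 0.537 × 3×10⁸ = 1.611×10⁸ m/s
m = p/(γv) = 1.996×10⁹/(1.1854 × 1.611×10⁸) = 10.45 kg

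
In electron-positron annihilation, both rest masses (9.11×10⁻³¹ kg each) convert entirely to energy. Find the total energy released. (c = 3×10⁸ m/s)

Both particles have the same rest mass, so total mass = 2m
E = 2m·c² = 2 × 9.11×10⁻³¹ × (3×10⁸)²
= 2 × 9.11×10⁻³¹ × 9×10¹⁶
= 1.640×10⁻¹³ J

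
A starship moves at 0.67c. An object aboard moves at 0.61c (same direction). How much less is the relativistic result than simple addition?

Classical: u' + v = 0.61 + 0.67 = 1.28c
Relativistic: u = (0.61 + 0.67)/(1 + 0.4087) = 1.28/1.4087 = 0.9086c
Difference: 1.28 - 0.9086 = 0.3714c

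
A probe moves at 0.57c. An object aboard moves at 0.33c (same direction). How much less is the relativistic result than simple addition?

Classical: u' + v = 0.33 + 0.57 = 0.9c
Relativistic: u = (0.33 + 0.57)/(1 + 0.1881) = 0.9/1.1881 = 0.7575c
Difference: 0.9 - 0.7575 = 0.1425c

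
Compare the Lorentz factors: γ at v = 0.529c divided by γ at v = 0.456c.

γ₁ = 1/√(1 - 0.529²) = 1.1784
γ₂ = 1/√(1 - 0.456²) = 1.1236
γ₁/γ₂ = 1.1784/1.1236 = 1.049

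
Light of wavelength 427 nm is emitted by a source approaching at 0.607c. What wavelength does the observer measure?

β = 0.607
Wavelength Doppler factor = √(0.393/1.607) = √(0.24456) = 0.4945
λ_obs = 427 × 0.4945 = 211.2 nm (blueshift)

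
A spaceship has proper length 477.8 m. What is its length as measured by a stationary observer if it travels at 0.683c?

Proper length L₀ = 477.8 m
γ = 1/√(1 - 0.683²) = 1.369
L = L₀/γ = 477.8/1.369 = 349.0 m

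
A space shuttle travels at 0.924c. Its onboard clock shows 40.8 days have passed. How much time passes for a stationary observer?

Proper time Δt₀ = 40.8 days
γ = 1/√(1 - 0.924²) = 2.615
Δt = γΔt₀ = 2.615 × 40.8 = 106.7 days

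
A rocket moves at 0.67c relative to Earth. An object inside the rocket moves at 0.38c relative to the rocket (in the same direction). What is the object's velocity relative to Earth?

u = (u' + v)/(1 + u'v/c²)
Numerator: 0.38 + 0.67 = 1.05
Denominator: 1 + 0.2546 = 1.2546
u = 1.05/1.2546 = 0.8369c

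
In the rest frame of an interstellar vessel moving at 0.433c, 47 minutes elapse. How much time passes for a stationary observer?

Proper time Δt₀ = 47 minutes
γ = 1/√(1 - 0.433²) = 1.1094
Δt = γΔt₀ = 1.1094 × 47 = 52.14 minutes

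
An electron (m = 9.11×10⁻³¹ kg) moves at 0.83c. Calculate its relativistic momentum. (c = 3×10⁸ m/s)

γ = 1/√(1 - 0.83²) = 1.793
v = 0.83 × 3×10⁸ = 2.490×10⁸ m/s
p = γmv = 1.793 × 9.11×10⁻³¹ × 2.490×10⁸ = 4.067×10⁻²² kg·m/s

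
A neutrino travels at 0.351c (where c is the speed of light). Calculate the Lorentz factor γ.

v/c = 0.351, so (v/c)² = 0.123201
1 - (v/c)² = 0.876799
γ = 1/√(0.876799) = 1.068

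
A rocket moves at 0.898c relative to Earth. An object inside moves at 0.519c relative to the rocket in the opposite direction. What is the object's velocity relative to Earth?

Object's velocity in rocket frame is u' = -0.519c
u = (u' + v)/(1 + u'v/c²) = (v - 0.519)/(1 - 0.519·v/c²)
Numerator: 0.898 - 0.519 = 0.379
Denominator: 1 - 0.466062 = 0.533938
u = 0.379/0.533938 = 0.7098c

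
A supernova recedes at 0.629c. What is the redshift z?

β = 0.629
(1+β)/(1-β) = 1.629/0.371 = 4.391
√(4.391) = 2.095
z = 2.095 - 1 = 1.095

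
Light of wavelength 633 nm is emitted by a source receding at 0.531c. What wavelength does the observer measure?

β = 0.531
Wavelength Doppler factor = √(1.531/0.469) = √(3.264) = 1.807
λ_obs = 633 × 1.807 = 1144 nm (redshift)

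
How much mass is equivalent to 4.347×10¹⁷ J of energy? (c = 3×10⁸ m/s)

From E = mc², we get m = E/c²
c² = (3×10⁸)² = 9×10¹⁶ m²/s²
m = 4.347×10¹⁷ / 9×10¹⁶ = 4.830 kg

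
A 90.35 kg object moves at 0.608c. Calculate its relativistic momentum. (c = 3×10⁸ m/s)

γ = 1/√(1 - 0.608²) = 1.260
v = 0.608 × 3×10⁸ = 1.824×10⁸ m/s
p = γmv = 1.260 × 90.35 × 1.824×10⁸ = 2.076×10¹⁰ kg·m/s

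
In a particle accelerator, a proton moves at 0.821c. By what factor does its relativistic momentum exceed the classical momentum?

p_rel = γmv, p_class = mv
Ratio = γ = 1/√(1 - 0.821²)
= 1/√(0.325959) = 1.752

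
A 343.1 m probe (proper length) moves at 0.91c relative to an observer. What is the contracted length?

Proper length L₀ = 343.1 m
γ = 1/√(1 - 0.91²) = 2.4119
L = L₀/γ = 343.1/2.4119 = 142.3 m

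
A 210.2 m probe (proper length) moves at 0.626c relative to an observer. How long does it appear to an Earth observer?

Proper length L₀ = 210.2 m
γ = 1/√(1 - 0.626²) = 1.2823
L = L₀/γ = 210.2/1.2823 = 163.9 m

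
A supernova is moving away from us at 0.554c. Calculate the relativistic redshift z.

β = 0.554
(1+β)/(1-β) = 1.554/0.446 = 3.4843
√(3.4843) = 1.8666
z = 1.8666 - 1 = 0.8666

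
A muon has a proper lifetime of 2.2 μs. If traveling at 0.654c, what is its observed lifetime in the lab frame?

Proper lifetime τ₀ = 2.2 μs
γ = 1/√(1 - 0.654²) = 1.322
τ = γτ₀ = 1.322 × 2.2 μs = 2.908 μs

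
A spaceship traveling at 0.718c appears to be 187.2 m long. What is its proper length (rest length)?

Contracted length L = 187.2 m
γ = 1/√(1 - 0.718²) = 1.43669
L₀ = γL = 1.43669 × 187.2 = 268.9 m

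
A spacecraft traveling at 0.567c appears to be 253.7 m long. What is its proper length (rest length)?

Contracted length L = 253.7 m
γ = 1/√(1 - 0.567²) = 1.214
L₀ = γL = 1.214 × 253.7 = 308.0 m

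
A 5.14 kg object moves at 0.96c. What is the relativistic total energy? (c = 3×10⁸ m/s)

γ = 1/√(1 - 0.96²) = 3.571
mc² = 5.14 × (3×10⁸)² = 4.626×10¹⁷ J
E = γmc² = 3.571 × 4.626×10¹⁷ = 1.652×10¹⁸ J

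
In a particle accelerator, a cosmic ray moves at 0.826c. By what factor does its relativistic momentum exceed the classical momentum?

p_rel = γmv, p_class = mv
Ratio = γ = 1/√(1 - 0.826²)
= 1/√(0.317724) = 1.774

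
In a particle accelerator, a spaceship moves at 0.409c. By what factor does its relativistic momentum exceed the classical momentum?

p_rel = γmv, p_class = mv
Ratio = γ = 1/√(1 - 0.409²)
= 1/√(0.832719) = 1.096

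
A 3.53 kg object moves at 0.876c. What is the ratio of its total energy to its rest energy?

E = γmc², E₀ = mc²
E/E₀ = γ = 1/√(1 - 0.876²) = 2.073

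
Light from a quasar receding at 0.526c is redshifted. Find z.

β = 0.526
(1+β)/(1-β) = 1.526/0.474 = 3.2194
√(3.2194) = 1.7943
z = 1.7943 - 1 = 0.7943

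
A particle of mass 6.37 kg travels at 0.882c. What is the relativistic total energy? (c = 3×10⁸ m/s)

γ = 1/√(1 - 0.882²) = 2.122
mc² = 6.37 × (3×10⁸)² = 5.733×10¹⁷ J
E = γmc² = 2.122 × 5.733×10¹⁷ = 1.217×10¹⁸ J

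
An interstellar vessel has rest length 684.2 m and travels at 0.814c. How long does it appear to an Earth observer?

Proper length L₀ = 684.2 m
γ = 1/√(1 - 0.814²) = 1.7216
L = L₀/γ = 684.2/1.7216 = 397.4 m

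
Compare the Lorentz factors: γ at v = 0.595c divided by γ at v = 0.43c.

γ₁ = 1/√(1 - 0.595²) = 1.244
γ₂ = 1/√(1 - 0.43²) = 1.108
γ₁/γ₂ = 1.244/1.108 = 1.123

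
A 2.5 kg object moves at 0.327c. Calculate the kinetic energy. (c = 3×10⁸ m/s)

γ = 1/√(1 - 0.327²) = 1.05817
γ - 1 = 0.05817
KE = (γ-1)mc² = 0.05817 × 2.5 × (3×10⁸)² = 1.309×10¹⁶ J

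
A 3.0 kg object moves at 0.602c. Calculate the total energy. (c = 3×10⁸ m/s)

γ = 1/√(1 - 0.602²) = 1.2524
mc² = 3.0 × (3×10⁸)² = 2.700×10¹⁷ J
E = γmc² = 1.2524 × 2.700×10¹⁷ = 3.381×10¹⁷ J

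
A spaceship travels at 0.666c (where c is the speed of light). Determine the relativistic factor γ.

v/c = 0.666, so (v/c)² = 0.443556
1 - (v/c)² = 0.556444
γ = 1/√(0.556444) = 1.341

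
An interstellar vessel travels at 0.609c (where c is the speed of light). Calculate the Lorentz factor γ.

v/c = 0.609, so (v/c)² = 0.370881
1 - (v/c)² = 0.629119
γ = 1/√(0.629119) = 1.261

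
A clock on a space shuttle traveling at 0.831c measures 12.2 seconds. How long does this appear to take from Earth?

Proper time Δt₀ = 12.2 seconds
γ = 1/√(1 - 0.831²) = 1.7977
Δt = γΔt₀ = 1.7977 × 12.2 = 21.93 seconds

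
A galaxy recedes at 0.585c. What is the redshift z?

β = 0.585
(1+β)/(1-β) = 1.585/0.415 = 3.8193
√(3.8193) = 1.9543
z = 1.9543 - 1 = 0.9543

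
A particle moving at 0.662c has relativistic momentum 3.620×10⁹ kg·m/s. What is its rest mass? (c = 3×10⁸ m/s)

γ = 1/√(1 - 0.662²) = 1.334
v = 0.662 × 3×10⁸ = 1.986×10⁸ m/s
m = p/(γv) = 3.620×10⁹/(1.334 × 1.986×10⁸) = 13.66 kg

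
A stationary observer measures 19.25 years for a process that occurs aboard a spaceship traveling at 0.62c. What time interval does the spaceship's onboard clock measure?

Dilated time Δt = 19.25 years
γ = 1/√(1 - 0.62²) = 1.275
Δt₀ = Δt/γ = 19.25/1.275 = 15.10 years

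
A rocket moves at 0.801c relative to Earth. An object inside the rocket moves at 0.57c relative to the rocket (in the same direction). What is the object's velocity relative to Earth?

u = (u' + v)/(1 + u'v/c²)
Numerator: 0.57 + 0.801 = 1.371
Denominator: 1 + 0.45657 = 1.45657
u = 1.371/1.45657 = 0.9413c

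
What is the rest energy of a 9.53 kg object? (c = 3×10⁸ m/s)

c² = (3×10⁸)² = 9.000×10¹⁶ m²/s²
E₀ = mc² = 9.53 × 9.000×10¹⁶ = 8.577×10¹⁷ J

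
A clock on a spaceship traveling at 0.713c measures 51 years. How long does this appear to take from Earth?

Proper time Δt₀ = 51 years
γ = 1/√(1 - 0.713²) = 1.4262
Δt = γΔt₀ = 1.4262 × 51 = 72.74 years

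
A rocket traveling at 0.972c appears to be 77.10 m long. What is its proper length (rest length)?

Contracted length L = 77.10 m
γ = 1/√(1 - 0.972²) = 4.256
L₀ = γL = 4.256 × 77.10 = 328.1 m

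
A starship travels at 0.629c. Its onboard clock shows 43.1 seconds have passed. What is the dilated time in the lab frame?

Proper time Δt₀ = 43.1 seconds
γ = 1/√(1 - 0.629²) = 1.2863
Δt = γΔt₀ = 1.2863 × 43.1 = 55.44 seconds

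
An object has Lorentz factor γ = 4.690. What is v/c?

From γ = 1/√(1 - v²/c²):
1/γ² = 1/4.690² = 0.04546
v²/c² = 1 - 0.04546 = 0.9545
v/c = √(0.9545) = 0.9770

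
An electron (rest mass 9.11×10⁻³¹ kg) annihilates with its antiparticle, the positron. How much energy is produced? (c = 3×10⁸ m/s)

Both particles have the same rest mass, so total mass = 2m
E = 2m·c² = 2 × 9.11×10⁻³¹ × (3×10⁸)²
= 2 × 9.11×10⁻³¹ × 9×10¹⁶
= 1.640×10⁻¹³ J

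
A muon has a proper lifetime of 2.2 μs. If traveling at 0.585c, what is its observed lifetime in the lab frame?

Proper lifetime τ₀ = 2.2 μs
γ = 1/√(1 - 0.585²) = 1.233
τ = γτ₀ = 1.233 × 2.2 μs = 2.713 μs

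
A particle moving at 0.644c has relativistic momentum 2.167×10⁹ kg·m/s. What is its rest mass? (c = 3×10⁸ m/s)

γ = 1/√(1 - 0.644²) = 1.3071
v = 0.644 × 3×10⁸ = 1.932×10⁸ m/s
m = p/(γv) = 2.167×10⁹/(1.3071 × 1.932×10⁸) = 8.581 kg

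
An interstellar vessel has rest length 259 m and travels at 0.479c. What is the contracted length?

Proper length L₀ = 259 m
γ = 1/√(1 - 0.479²) = 1.139
L = L₀/γ = 259/1.139 = 227.4 m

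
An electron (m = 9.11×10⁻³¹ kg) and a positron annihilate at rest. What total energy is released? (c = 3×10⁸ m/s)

Both particles have the same rest mass, so total mass = 2m
E = 2m·c² = 2 × 9.11×10⁻³¹ × (3×10⁸)²
= 2 × 9.11×10⁻³¹ × 9×10¹⁶
= 1.640×10⁻¹³ J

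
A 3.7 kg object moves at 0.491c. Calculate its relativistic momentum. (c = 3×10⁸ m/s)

γ = 1/√(1 - 0.491²) = 1.1479
v = 0.491 × 3×10⁸ = 1.473×10⁸ m/s
p = γmv = 1.1479 × 3.7 × 1.473×10⁸ = 6.256×10⁸ kg·m/s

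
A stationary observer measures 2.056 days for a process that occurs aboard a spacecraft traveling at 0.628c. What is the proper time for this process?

Dilated time Δt = 2.056 days
γ = 1/√(1 - 0.628²) = 1.285
Δt₀ = Δt/γ = 2.056/1.285 = 1.600 days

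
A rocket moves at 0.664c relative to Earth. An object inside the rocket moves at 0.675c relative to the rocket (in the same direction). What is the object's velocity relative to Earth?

u = (u' + v)/(1 + u'v/c²)
Numerator: 0.675 + 0.664 = 1.339
Denominator: 1 + 0.4482 = 1.4482
u = 1.339/1.4482 = 0.9246c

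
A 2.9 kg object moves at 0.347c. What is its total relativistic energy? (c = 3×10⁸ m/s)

γ = 1/√(1 - 0.347²) = 1.0663
mc² = 2.9 × (3×10⁸)² = 2.610×10¹⁷ J
E = γmc² = 1.0663 × 2.610×10¹⁷ = 2.783×10¹⁷ J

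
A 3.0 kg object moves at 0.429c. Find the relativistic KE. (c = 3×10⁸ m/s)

γ = 1/√(1 - 0.429²) = 1.10705
γ - 1 = 0.10705
KE = (γ-1)mc² = 0.10705 × 3.0 × (3×10⁸)² = 2.890×10¹⁶ J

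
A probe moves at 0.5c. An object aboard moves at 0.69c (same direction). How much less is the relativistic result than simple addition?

Classical: u' + v = 0.69 + 0.5 = 1.19c
Relativistic: u = (0.69 + 0.5)/(1 + 0.345) = 1.19/1.345 = 0.8848c
Difference: 1.19 - 0.8848 = 0.3052c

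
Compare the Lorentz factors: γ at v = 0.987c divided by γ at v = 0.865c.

γ₁ = 1/√(1 - 0.987²) = 6.222
γ₂ = 1/√(1 - 0.865²) = 1.993
γ₁/γ₂ = 6.222/1.993 = 3.122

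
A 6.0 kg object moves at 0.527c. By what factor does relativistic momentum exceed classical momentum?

p_rel = γmv, p_class = mv
Ratio = γ = 1/√(1 - 0.527²) = 1.177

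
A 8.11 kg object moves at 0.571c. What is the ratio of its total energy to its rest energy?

E = γmc², E₀ = mc²
E/E₀ = γ = 1/√(1 - 0.571²) = 1.218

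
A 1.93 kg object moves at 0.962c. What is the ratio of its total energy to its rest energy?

E = γmc², E₀ = mc²
E/E₀ = γ = 1/√(1 - 0.962²) = 3.662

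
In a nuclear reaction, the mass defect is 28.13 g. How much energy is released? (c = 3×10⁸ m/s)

Convert mass defect: Δm = 28.13 g = 0.02813 kg
E = Δm·c² = 0.02813 × (3×10⁸)²
= 0.02813 × 9×10¹⁶ = 2.532×10¹⁵ J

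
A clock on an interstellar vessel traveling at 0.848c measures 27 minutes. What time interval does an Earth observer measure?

Proper time Δt₀ = 27 minutes
γ = 1/√(1 - 0.848²) = 1.8868
Δt = γΔt₀ = 1.8868 × 27 = 50.94 minutes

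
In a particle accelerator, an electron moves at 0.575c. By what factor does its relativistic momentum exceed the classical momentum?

p_rel = γmv, p_class = mv
Ratio = γ = 1/√(1 - 0.575²)
= 1/√(0.669375) = 1.222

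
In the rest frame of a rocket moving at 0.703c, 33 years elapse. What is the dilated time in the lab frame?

Proper time Δt₀ = 33 years
γ = 1/√(1 - 0.703²) = 1.406
Δt = γΔt₀ = 1.406 × 33 = 46.40 years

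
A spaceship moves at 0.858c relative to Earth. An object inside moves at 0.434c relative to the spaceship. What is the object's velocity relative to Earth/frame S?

u = (u' + v)/(1 + u'v/c²)
Numerator: 0.434 + 0.858 = 1.292
Denominator: 1 + 0.372372 = 1.372372
u = 1.292/1.372372 = 0.9414c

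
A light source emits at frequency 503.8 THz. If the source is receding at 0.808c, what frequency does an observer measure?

β = v/c = 0.808
(1-β)/(1+β) = 0.192/1.808 = 0.1062
Doppler factor = √(0.1062) = 0.3259
f_obs = 503.8 × 0.3259 = 164.2 THz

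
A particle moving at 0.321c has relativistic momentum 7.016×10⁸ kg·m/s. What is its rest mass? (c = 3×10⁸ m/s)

γ = 1/√(1 - 0.321²) = 1.0559
v = 0.321 × 3×10⁸ = 9.630×10⁷ m/s
m = p/(γv) = 7.016×10⁸/(1.0559 × 9.630×10⁷) = 6.900 kg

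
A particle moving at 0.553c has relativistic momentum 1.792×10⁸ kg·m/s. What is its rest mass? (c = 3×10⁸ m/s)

γ = 1/√(1 - 0.553²) = 1.2002
v = 0.553 × 3×10⁸ = 1.659×10⁸ m/s
m = p/(γv) = 1.792×10⁸/(1.2002 × 1.659×10⁸) = 0.9000 kg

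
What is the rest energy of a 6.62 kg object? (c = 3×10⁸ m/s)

c² = (3×10⁸)² = 9.000×10¹⁶ m²/s²
E₀ = mc² = 6.62 × 9.000×10¹⁶ = 5.958×10¹⁷ J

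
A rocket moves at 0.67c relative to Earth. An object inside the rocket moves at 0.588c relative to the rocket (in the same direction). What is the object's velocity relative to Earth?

u = (u' + v)/(1 + u'v/c²)
Numerator: 0.588 + 0.67 = 1.258
Denominator: 1 + 0.39396 = 1.39396
u = 1.258/1.39396 = 0.9025c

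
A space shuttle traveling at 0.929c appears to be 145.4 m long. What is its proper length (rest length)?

Contracted length L = 145.4 m
γ = 1/√(1 - 0.929²) = 2.702
L₀ = γL = 2.702 × 145.4 = 392.9 m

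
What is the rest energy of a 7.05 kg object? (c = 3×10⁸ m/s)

c² = (3×10⁸)² = 9.000×10¹⁶ m²/s²
E₀ = mc² = 7.05 × 9.000×10¹⁶ = 6.345×10¹⁷ J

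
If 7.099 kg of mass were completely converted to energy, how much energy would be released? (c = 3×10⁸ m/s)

Using E = mc²:
c² = (3×10⁸)² = 9×10¹⁶ m²/s²
E = 7.099 × 9×10¹⁶ = 6.389×10¹⁷ J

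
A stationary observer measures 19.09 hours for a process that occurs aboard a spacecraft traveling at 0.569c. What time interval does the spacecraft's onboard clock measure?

Dilated time Δt = 19.09 hours
γ = 1/√(1 - 0.569²) = 1.216
Δt₀ = Δt/γ = 19.09/1.216 = 15.70 hours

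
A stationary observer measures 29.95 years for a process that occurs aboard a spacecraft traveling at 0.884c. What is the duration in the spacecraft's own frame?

Dilated time Δt = 29.95 years
γ = 1/√(1 - 0.884²) = 2.139
Δt₀ = Δt/γ = 29.95/2.139 = 14.00 years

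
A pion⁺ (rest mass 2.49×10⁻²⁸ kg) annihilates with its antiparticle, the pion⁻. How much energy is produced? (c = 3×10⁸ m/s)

Both particles have the same rest mass, so total mass = 2m
E = 2m·c² = 2 × 2.49×10⁻²⁸ × (3×10⁸)²
= 2 × 2.49×10⁻²⁸ × 9×10¹⁶
= 4.482×10⁻¹¹ J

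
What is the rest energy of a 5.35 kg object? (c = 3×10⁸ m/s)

c² = (3×10⁸)² = 9.000×10¹⁶ m²/s²
E₀ = mc² = 5.35 × 9.000×10¹⁶ = 4.815×10¹⁷ J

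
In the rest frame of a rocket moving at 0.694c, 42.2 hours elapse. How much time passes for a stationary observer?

Proper time Δt₀ = 42.2 hours
γ = 1/√(1 - 0.694²) = 1.3889
Δt = γΔt₀ = 1.3889 × 42.2 = 58.61 hours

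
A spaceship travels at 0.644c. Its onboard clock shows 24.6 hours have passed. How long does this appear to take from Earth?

Proper time Δt₀ = 24.6 hours
γ = 1/√(1 - 0.644²) = 1.30715
Δt = γΔt₀ = 1.30715 × 24.6 = 32.16 hours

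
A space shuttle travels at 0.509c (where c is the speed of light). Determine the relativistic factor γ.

v/c = 0.509, so (v/c)² = 0.259081
1 - (v/c)² = 0.740919
γ = 1/√(0.740919) = 1.162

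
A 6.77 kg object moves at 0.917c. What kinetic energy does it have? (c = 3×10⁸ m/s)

γ = 1/√(1 - 0.917²) = 2.507
γ - 1 = 1.507
KE = (γ-1)mc² = 1.507 × 6.77 × (3×10⁸)² = 9.182×10¹⁷ J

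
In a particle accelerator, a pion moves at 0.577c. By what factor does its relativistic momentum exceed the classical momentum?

p_rel = γmv, p_class = mv
Ratio = γ = 1/√(1 - 0.577²)
= 1/√(0.667071) = 1.224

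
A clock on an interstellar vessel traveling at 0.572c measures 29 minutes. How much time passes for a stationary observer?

Proper time Δt₀ = 29 minutes
γ = 1/√(1 - 0.572²) = 1.219
Δt = γΔt₀ = 1.219 × 29 = 35.35 minutes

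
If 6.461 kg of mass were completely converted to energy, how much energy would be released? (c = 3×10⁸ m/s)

Using E = mc²:
c² = (3×10⁸)² = 9×10¹⁶ m²/s²
E = 6.461 × 9×10¹⁶ = 5.815×10¹⁷ J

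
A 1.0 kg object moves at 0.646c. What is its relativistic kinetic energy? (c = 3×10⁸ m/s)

γ = 1/√(1 - 0.646²) = 1.310
γ - 1 = 0.3100
KE = (γ-1)mc² = 0.3100 × 1.0 × (3×10⁸)² = 2.790×10¹⁶ J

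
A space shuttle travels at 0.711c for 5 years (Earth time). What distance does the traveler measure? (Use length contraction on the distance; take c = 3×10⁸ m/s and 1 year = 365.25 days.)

Earth distance: d = v × t = 0.711c × 5 yr = 3.366×10¹⁶ m
γ = 1.422
d' = d/γ = 3.366×10¹⁶/1.422 = 2.367×10¹⁶ m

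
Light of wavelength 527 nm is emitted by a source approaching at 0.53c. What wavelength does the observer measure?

β = 0.53
Wavelength Doppler factor = √(0.47/1.53) = √(0.30719) = 0.5542
λ_obs = 527 × 0.5542 = 292.1 nm (blueshift)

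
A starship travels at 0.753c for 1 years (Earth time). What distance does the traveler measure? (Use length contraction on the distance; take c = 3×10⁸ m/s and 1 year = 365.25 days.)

Earth distance: d = v × t = 0.753c × 1 yr = 7.1289×10¹⁵ m
γ = 1.5197
d' = d/γ = 7.1289×10¹⁵/1.5197 = 4.691×10¹⁵ m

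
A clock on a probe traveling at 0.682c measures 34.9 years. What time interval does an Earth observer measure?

Proper time Δt₀ = 34.9 years
γ = 1/√(1 - 0.682²) = 1.3673
Δt = γΔt₀ = 1.3673 × 34.9 = 47.72 years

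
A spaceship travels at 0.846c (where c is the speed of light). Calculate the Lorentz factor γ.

v/c = 0.846, so (v/c)² = 0.715716
1 - (v/c)² = 0.284284
γ = 1/√(0.284284) = 1.876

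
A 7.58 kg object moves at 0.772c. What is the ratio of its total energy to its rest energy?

E = γmc², E₀ = mc²
E/E₀ = γ = 1/√(1 - 0.772²) = 1.573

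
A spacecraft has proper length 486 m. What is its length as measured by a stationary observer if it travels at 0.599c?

Proper length L₀ = 486 m
γ = 1/√(1 - 0.599²) = 1.2488
L = L₀/γ = 486/1.2488 = 389.2 m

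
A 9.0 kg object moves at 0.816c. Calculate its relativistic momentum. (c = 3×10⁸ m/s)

γ = 1/√(1 - 0.816²) = 1.7299
v = 0.816 × 3×10⁸ = 2.448×10⁸ m/s
p = γmv = 1.7299 × 9.0 × 2.448×10⁸ = 3.811×10⁹ kg·m/s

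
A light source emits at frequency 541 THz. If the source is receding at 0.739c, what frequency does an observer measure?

β = v/c = 0.739
(1-β)/(1+β) = 0.261/1.739 = 0.1501
Doppler factor = √(0.1501) = 0.3874
f_obs = 541 × 0.3874 = 209.6 THz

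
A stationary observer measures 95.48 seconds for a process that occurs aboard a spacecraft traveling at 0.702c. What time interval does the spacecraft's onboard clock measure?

Dilated time Δt = 95.48 seconds
γ = 1/√(1 - 0.702²) = 1.4041
Δt₀ = Δt/γ = 95.48/1.4041 = 68.00 seconds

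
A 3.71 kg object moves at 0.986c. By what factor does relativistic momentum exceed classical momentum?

p_rel = γmv, p_class = mv
Ratio = γ = 1/√(1 - 0.986²) = 5.997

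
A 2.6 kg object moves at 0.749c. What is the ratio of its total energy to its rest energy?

E = γmc², E₀ = mc²
E/E₀ = γ = 1/√(1 - 0.749²) = 1.509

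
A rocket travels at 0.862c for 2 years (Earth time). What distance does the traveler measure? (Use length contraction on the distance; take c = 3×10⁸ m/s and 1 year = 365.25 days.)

Earth distance: d = v × t = 0.862c × 2 yr = 1.6322×10¹⁶ m
γ = 1.9727
d' = d/γ = 1.6322×10¹⁶/1.9727 = 8.274×10¹⁵ m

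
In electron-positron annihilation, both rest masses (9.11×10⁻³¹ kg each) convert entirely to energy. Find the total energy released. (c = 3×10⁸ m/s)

Both particles have the same rest mass, so total mass = 2m
E = 2m·c² = 2 × 9.11×10⁻³¹ × (3×10⁸)²
= 2 × 9.11×10⁻³¹ × 9×10¹⁶
= 1.640×10⁻¹³ J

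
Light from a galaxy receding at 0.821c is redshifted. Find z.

β = 0.821
(1+β)/(1-β) = 1.821/0.179 = 10.173
√(10.173) = 3.190
z = 3.190 - 1 = 2.190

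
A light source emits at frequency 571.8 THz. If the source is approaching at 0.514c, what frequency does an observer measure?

β = v/c = 0.514
(1+β)/(1-β) = 1.514/0.486 = 3.115
Doppler factor = √(3.115) = 1.765
f_obs = 571.8 × 1.765 = 1009 THz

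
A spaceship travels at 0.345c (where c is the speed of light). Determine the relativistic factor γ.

v/c = 0.345, so (v/c)² = 0.119025
1 - (v/c)² = 0.880975
γ = 1/√(0.880975) = 1.065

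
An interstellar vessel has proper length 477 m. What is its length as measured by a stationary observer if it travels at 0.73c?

Proper length L₀ = 477 m
γ = 1/√(1 - 0.73²) = 1.463
L = L₀/γ = 477/1.463 = 326.0 m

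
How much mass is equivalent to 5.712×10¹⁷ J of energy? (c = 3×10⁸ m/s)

From E = mc², we get m = E/c²
c² = (3×10⁸)² = 9×10¹⁶ m²/s²
m = 5.712×10¹⁷ / 9×10¹⁶ = 6.347 kg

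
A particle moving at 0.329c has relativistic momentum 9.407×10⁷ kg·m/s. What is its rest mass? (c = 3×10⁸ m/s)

γ = 1/√(1 - 0.329²) = 1.059
v = 0.329 × 3×10⁸ = 9.870×10⁷ m/s
m = p/(γv) = 9.407×10⁷/(1.059 × 9.870×10⁷) = 0.9000 kg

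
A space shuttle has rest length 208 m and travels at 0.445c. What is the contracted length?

Proper length L₀ = 208 m
γ = 1/√(1 - 0.445²) = 1.1167
L = L₀/γ = 208/1.1167 = 186.3 m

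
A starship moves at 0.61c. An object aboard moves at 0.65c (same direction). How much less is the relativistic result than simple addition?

Classical: u' + v = 0.65 + 0.61 = 1.26c
Relativistic: u = (0.65 + 0.61)/(1 + 0.3965) = 1.26/1.3965 = 0.9023c
Difference: 1.26 - 0.9023 = 0.3577c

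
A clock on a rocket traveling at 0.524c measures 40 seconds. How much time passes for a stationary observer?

Proper time Δt₀ = 40 seconds
γ = 1/√(1 - 0.524²) = 1.174
Δt = γΔt₀ = 1.174 × 40 = 46.96 seconds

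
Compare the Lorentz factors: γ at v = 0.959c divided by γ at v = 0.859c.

γ₁ = 1/√(1 - 0.959²) = 3.529
γ₂ = 1/√(1 - 0.859²) = 1.953
γ₁/γ₂ = 3.529/1.953 = 1.807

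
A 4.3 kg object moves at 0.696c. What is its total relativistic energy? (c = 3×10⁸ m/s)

γ = 1/√(1 - 0.696²) = 1.3927
mc² = 4.3 × (3×10⁸)² = 3.870×10¹⁷ J
E = γmc² = 1.3927 × 3.870×10¹⁷ = 5.390×10¹⁷ J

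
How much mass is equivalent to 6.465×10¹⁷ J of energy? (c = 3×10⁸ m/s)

From E = mc², we get m = E/c²
c² = (3×10⁸)² = 9×10¹⁶ m²/s²
m = 6.465×10¹⁷ / 9×10¹⁶ = 7.183 kg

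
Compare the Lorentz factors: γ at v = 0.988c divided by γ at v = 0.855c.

γ₁ = 1/√(1 - 0.988²) = 6.474
γ₂ = 1/√(1 - 0.855²) = 1.928
γ₁/γ₂ = 6.474/1.928 = 3.358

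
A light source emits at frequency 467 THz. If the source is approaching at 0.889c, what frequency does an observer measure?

β = v/c = 0.889
(1+β)/(1-β) = 1.889/0.111 = 17.018
Doppler factor = √(17.018) = 4.1253
f_obs = 467 × 4.1253 = 1927 THz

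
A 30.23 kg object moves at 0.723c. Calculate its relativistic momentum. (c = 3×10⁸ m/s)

γ = 1/√(1 - 0.723²) = 1.4475
v = 0.723 × 3×10⁸ = 2.169×10⁸ m/s
p = γmv = 1.4475 × 30.23 × 2.169×10⁸ = 9.491×10⁹ kg·m/s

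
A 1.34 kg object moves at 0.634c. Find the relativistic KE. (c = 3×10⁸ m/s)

γ = 1/√(1 - 0.634²) = 1.2931
γ - 1 = 0.2931
KE = (γ-1)mc² = 0.2931 × 1.34 × (3×10⁸)² = 3.535×10¹⁶ J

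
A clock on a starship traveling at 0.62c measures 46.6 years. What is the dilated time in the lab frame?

Proper time Δt₀ = 46.6 years
γ = 1/√(1 - 0.62²) = 1.2745
Δt = γΔt₀ = 1.2745 × 46.6 = 59.39 years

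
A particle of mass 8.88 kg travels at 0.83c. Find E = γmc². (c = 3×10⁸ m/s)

γ = 1/√(1 - 0.83²) = 1.793
mc² = 8.88 × (3×10⁸)² = 7.992×10¹⁷ J
E = γmc² = 1.793 × 7.992×10¹⁷ = 1.433×10¹⁸ J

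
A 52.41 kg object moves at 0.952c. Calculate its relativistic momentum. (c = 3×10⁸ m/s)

γ = 1/√(1 - 0.952²) = 3.267
v = 0.952 × 3×10⁸ = 2.856×10⁸ m/s
p = γmv = 3.267 × 52.41 × 2.856×10⁸ = 4.890×10¹⁰ kg·m/s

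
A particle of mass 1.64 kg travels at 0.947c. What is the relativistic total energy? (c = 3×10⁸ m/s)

γ = 1/√(1 - 0.947²) = 3.113
mc² = 1.64 × (3×10⁸)² = 1.476×10¹⁷ J
E = γmc² = 3.113 × 1.476×10¹⁷ = 4.595×10¹⁷ J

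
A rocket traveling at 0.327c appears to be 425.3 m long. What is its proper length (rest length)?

Contracted length L = 425.3 m
γ = 1/√(1 - 0.327²) = 1.058
L₀ = γL = 1.058 × 425.3 = 450.0 m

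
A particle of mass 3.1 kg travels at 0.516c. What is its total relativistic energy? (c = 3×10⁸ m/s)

γ = 1/√(1 - 0.516²) = 1.1674
mc² = 3.1 × (3×10⁸)² = 2.790×10¹⁷ J
E = γmc² = 1.1674 × 2.790×10¹⁷ = 3.257×10¹⁷ J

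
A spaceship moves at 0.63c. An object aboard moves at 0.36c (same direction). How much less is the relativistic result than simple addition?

Classical: u' + v = 0.36 + 0.63 = 0.99c
Relativistic: u = (0.36 + 0.63)/(1 + 0.2268) = 0.99/1.2268 = 0.8070c
Difference: 0.99 - 0.8070 = 0.1830c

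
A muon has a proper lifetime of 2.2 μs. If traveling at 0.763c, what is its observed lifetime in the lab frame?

Proper lifetime τ₀ = 2.2 μs
γ = 1/√(1 - 0.763²) = 1.547
τ = γτ₀ = 1.547 × 2.2 μs = 3.403 μs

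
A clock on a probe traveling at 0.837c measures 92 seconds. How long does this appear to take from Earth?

Proper time Δt₀ = 92 seconds
γ = 1/√(1 - 0.837²) = 1.827
Δt = γΔt₀ = 1.827 × 92 = 168.1 seconds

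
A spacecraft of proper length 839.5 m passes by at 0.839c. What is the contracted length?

Proper length L₀ = 839.5 m
γ = 1/√(1 - 0.839²) = 1.8378
L = L₀/γ = 839.5/1.8378 = 456.8 m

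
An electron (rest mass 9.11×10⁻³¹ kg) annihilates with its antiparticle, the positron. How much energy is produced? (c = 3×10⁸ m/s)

Both particles have the same rest mass, so total mass = 2m
E = 2m·c² = 2 × 9.11×10⁻³¹ × (3×10⁸)²
= 2 × 9.11×10⁻³¹ × 9×10¹⁶
= 1.640×10⁻¹³ J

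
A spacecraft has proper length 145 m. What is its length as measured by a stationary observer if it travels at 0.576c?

Proper length L₀ = 145 m
γ = 1/√(1 - 0.576²) = 1.2233
L = L₀/γ = 145/1.2233 = 118.5 m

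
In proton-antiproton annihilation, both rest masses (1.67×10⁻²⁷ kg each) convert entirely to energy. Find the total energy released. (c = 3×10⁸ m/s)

Both particles have the same rest mass, so total mass = 2m
E = 2m·c² = 2 × 1.67×10⁻²⁷ × (3×10⁸)²
= 2 × 1.67×10⁻²⁷ × 9×10¹⁶
= 3.006×10⁻¹⁰ J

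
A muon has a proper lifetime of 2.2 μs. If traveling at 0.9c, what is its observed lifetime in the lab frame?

Proper lifetime τ₀ = 2.2 μs
γ = 1/√(1 - 0.9²) = 2.294
τ = γτ₀ = 2.294 × 2.2 μs = 5.047 μs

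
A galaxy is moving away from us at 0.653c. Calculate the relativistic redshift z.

β = 0.653
(1+β)/(1-β) = 1.653/0.347 = 4.764
√(4.764) = 2.183
z = 2.183 - 1 = 1.183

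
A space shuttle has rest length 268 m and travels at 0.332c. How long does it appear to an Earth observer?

Proper length L₀ = 268 m
γ = 1/√(1 - 0.332²) = 1.060
L = L₀/γ = 268/1.060 = 252.8 m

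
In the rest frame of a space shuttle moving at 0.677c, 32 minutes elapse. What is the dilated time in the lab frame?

Proper time Δt₀ = 32 minutes
γ = 1/√(1 - 0.677²) = 1.3587
Δt = γΔt₀ = 1.3587 × 32 = 43.48 minutes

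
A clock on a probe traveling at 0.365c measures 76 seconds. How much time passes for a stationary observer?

Proper time Δt₀ = 76 seconds
γ = 1/√(1 - 0.365²) = 1.0741
Δt = γΔt₀ = 1.0741 × 76 = 81.63 seconds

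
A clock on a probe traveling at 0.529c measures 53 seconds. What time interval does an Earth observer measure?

Proper time Δt₀ = 53 seconds
γ = 1/√(1 - 0.529²) = 1.17838
Δt = γΔt₀ = 1.17838 × 53 = 62.45 seconds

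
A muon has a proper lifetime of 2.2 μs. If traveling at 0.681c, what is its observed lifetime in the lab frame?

Proper lifetime τ₀ = 2.2 μs
γ = 1/√(1 - 0.681²) = 1.3656
τ = γτ₀ = 1.3656 × 2.2 μs = 3.004 μs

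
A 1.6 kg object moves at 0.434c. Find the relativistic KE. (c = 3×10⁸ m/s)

γ = 1/√(1 - 0.434²) = 1.110
γ - 1 = 0.1100
KE = (γ-1)mc² = 0.1100 × 1.6 × (3×10⁸)² = 1.584×10¹⁶ J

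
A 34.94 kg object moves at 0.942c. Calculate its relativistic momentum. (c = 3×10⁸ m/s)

γ = 1/√(1 - 0.942²) = 2.980
v = 0.942 × 3×10⁸ = 2.826×10⁸ m/s
p = γmv = 2.980 × 34.94 × 2.826×10⁸ = 2.942×10¹⁰ kg·m/s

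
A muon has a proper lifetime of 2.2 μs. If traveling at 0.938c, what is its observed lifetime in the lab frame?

Proper lifetime τ₀ = 2.2 μs
γ = 1/√(1 - 0.938²) = 2.885
τ = γτ₀ = 2.885 × 2.2 μs = 6.347 μs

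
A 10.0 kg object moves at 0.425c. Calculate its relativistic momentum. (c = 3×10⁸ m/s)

γ = 1/√(1 - 0.425²) = 1.105
v = 0.425 × 3×10⁸ = 1.275×10⁸ m/s
p = γmv = 1.105 × 10.0 × 1.275×10⁸ = 1.409×10⁹ kg·m/s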